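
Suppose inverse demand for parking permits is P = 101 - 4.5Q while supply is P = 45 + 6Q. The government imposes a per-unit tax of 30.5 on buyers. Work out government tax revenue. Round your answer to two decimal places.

74.07

Pre-tax equilibrium: 101 - 4.5Q = 45 + 6Q gives Q* = 5.3333, P* = 77.
With the tax, buyers' net willingness to pay falls by 30.5: (101 - 30.5) - 4.5Q = 45 + 6Q, so Q_t = 2.4286. Buyers pay P_b = 90.0714; sellers receive P_s = P_b - 30.5 = 59.5714.
Tax revenue = t x Q_t = 30.5 x 2.4286 = 74.0714.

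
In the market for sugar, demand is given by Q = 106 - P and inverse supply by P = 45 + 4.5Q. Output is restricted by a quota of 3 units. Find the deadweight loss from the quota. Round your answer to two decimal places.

180.02

Rewriting demand in inverse form: P = 106 - Q.
Unrestricted equilibrium: Q* = (106 - 45)/(1 + 4.5) = 11.0909.
At Q = 3 the demand price is 106 - (3) = 103 and the supply price is 45 + 4.5(3) = 58.5.
Deadweight loss is the triangle between the curves from 3 to 11.0909: (1/2)(103 - 58.5)(11.0909 - 3) = 180.0227.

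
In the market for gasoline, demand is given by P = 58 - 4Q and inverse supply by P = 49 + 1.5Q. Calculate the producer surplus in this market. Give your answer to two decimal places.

2.01

Set 58 - 4Q = 49 + 1.5Q, which gives 9 = 5.5Q, so Q* = 1.6364 and P* = 58 - 4(1.6364) = 51.4545.
Producer surplus is the triangle above supply below P*: (1/2)(1.6364)(51.4545 - 49) = (1/2)(1.6364)(2.4545) = 2.0083.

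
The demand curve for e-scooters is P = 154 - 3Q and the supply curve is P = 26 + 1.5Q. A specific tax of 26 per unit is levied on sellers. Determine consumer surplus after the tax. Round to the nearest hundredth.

Pre-tax equilibrium: 154 - 3Q = 26 + 1.5Q gives Q* = 28.4444, P* = 68.6667.
With the tax, sellers need 26 more per unit: 154 - 3Q = 26 + 1.5Q + 26, so Q_t = 22.6667. Buyers pay P_b = 86; sellers receive P_s = P_b - 26 = 60.
CS = (1/2)(Q_t)(154 - P_b) = (1/2)(22.6667)(68) = 770.6667.

770.67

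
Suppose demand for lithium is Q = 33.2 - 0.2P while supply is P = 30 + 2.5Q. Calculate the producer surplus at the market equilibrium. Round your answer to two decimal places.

Rewriting demand in inverse form: P = 166 - 5Q.
Set 166 - 5Q = 30 + 2.5Q, which gives 136 = 7.5Q, so Q* = 18.1333 and P* = 166 - 5(18.1333) = 75.3333.
Producer surplus is the triangle above supply below P*: (1/2)(18.1333)(75.3333 - 30) = (1/2)(18.1333)(45.3333) = 411.0222.

411.02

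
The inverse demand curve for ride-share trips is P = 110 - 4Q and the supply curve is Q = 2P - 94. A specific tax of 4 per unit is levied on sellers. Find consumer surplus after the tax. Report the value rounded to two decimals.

343.80

Rewriting supply in inverse form: P = 47 + 0.5Q.
Without the tax, 110 - 4Q = 47 + 0.5Q so Q* = 14 and P* = 54.
With the tax, sellers need 4 more per unit: 110 - 4Q = 47 + 0.5Q + 4, so Q_t = 13.1111. Buyers pay P_b = 57.5556; sellers receive P_s = P_b - 4 = 53.5556.
Consumer surplus is the triangle under demand above P_b: (1/2)(13.1111)(110 - 57.5556) = 343.8025.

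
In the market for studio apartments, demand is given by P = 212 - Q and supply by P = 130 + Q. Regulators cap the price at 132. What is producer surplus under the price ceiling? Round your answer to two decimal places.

2.00

Without the control, 212 - Q = 130 + Q so Q* = 41 and P* = 171.
At the ceiling price 132, quantity supplied is (132 - 130)/1 = 2; supply is the short side, so Q = 2 trades at P = 132.
PS is the triangle above supply below 132: (1/2)(2)(132 - 130) = 2.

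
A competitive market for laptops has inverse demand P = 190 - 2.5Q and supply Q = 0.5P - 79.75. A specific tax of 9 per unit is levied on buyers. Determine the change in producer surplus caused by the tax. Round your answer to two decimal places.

-23.11

Rewriting supply in inverse form: P = 159.5 + 2Q.
Pre-tax equilibrium: 190 - 2.5Q = 159.5 + 2Q gives Q* = 6.7778, P* = 173.0556.
With the tax, buyers' net willingness to pay falls by 9: (190 - 9) - 2.5Q = 159.5 + 2Q, so Q_t = 4.7778. Buyers pay P_b = 178.0556; sellers receive P_s = P_b - 9 = 169.0556.
Producers lose the trapezoid between P_s and P* out to Q_t plus the triangle from Q_t to Q*: change in PS = 22.8272 - 45.9383 = -23.1111.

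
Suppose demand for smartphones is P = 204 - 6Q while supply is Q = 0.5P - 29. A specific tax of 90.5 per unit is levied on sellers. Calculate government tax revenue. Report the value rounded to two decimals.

Rewriting supply in inverse form: P = 58 + 2Q.
Pre-tax equilibrium: 204 - 6Q = 58 + 2Q gives Q* = 18.25, P* = 94.5.
With the tax, sellers need 90.5 more per unit: 204 - 6Q = 58 + 2Q + 90.5, so Q_t = 6.9375. Buyers pay P_b = 162.375; sellers receive P_s = P_b - 90.5 = 71.875.
Revenue is the tax times quantity traded: 90.5 x 6.9375 = 627.8438.

627.84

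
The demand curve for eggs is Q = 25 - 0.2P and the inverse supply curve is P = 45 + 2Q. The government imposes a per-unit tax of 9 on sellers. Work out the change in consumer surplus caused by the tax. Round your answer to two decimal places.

Rewriting demand in inverse form: P = 125 - 5Q.
Without the tax, 125 - 5Q = 45 + 2Q so Q* = 11.4286 and P* = 67.8571.
A tax on sellers shifts supply up by 9: 125 - 5Q = 45 + 2Q + 9, so Q_t = 10.1429. Buyers pay P_b = 74.2857; sellers receive P_s = P_b - 9 = 65.2857.
CS falls from (1/2)(11.4286)(57.1429) = 326.5306 to (1/2)(10.1429)(50.7143) = 257.1939, a change of -69.3367.

-69.34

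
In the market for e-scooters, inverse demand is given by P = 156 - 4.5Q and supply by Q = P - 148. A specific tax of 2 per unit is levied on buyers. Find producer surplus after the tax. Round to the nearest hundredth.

Rewriting supply in inverse form: P = 148 + Q.
Without the tax, 156 - 4.5Q = 148 + Q so Q* = 1.4545 and P* = 149.4545.
A tax on buyers shifts demand down by 2: (156 - 2) - 4.5Q = 148 + Q, so Q_t = 1.0909. Buyers pay P_b = 151.0909; sellers receive P_s = P_b - 2 = 149.0909.
Producer surplus is the triangle above supply below P_s: (1/2)(1.0909)(149.0909 - 148) = 0.595.

0.60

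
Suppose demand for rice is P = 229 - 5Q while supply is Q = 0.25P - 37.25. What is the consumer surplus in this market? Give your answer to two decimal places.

197.53

Rewriting supply in inverse form: P = 149 + 4Q.
Set 229 - 5Q = 149 + 4Q, which gives 80 = 9Q, so Q* = 8.8889 and P* = 229 - 5(8.8889) = 184.5556.
Consumer surplus is the triangle under demand above P*: (1/2)(8.8889)(229 - 184.5556) = (1/2)(8.8889)(44.4444) = 197.5309.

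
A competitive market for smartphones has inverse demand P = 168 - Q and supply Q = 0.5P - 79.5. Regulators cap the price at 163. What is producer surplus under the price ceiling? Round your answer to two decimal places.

4.00

Rewriting supply in inverse form: P = 159 + 2Q.
Without the control, 168 - Q = 159 + 2Q so Q* = 3 and P* = 165.
At P = 163, sellers supply (163 - 159)/2 = 2 while buyers want more, so the quantity traded is 2 at price 163.
PS is the triangle above supply below 163: (1/2)(2)(163 - 159) = 4.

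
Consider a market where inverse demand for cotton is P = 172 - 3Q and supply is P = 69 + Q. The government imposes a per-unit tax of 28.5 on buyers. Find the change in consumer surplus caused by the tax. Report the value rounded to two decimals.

Pre-tax equilibrium: 172 - 3Q = 69 + Q gives Q* = 25.75, P* = 94.75.
With the tax, buyers' net willingness to pay falls by 28.5: (172 - 28.5) - 3Q = 69 + Q, so Q_t = 18.625. Buyers pay P_b = 116.125; sellers receive P_s = P_b - 28.5 = 87.625.
Consumers lose the trapezoid between P* and P_b out to Q_t plus the triangle from Q_t to Q*: change in CS = 520.3359 - 994.5938 = -474.2578.

-474.26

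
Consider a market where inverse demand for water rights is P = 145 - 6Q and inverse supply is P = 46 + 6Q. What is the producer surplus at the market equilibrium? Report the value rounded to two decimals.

Equilibrium: 145 - 6Q = 46 + 6Q, so Q* = 8.25 and P* = 95.5.
The supply curve's price intercept is 46, so PS = (1/2)(Q*)(P* - 46) = (1/2)(8.25)(49.5) = 204.1875.

204.19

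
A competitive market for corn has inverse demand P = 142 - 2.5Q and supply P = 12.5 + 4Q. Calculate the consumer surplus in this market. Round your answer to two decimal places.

496.16

Set 142 - 2.5Q = 12.5 + 4Q, which gives 129.5 = 6.5Q, so Q* = 19.9231 and P* = 142 - 2.5(19.9231) = 92.1923.
Consumer surplus is the triangle under demand above P*: (1/2)(19.9231)(142 - 92.1923) = (1/2)(19.9231)(49.8077) = 496.1612.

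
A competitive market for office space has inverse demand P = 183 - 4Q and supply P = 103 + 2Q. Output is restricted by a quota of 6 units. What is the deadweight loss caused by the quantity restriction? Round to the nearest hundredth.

Unrestricted equilibrium: Q* = (183 - 103)/(4 + 2) = 13.3333.
At Q = 6 the demand price is 183 - 4(6) = 159 and the supply price is 103 + 2(6) = 115.
DWL = (1/2)(gap between curves at 6) x (Q* - 6) = (1/2)(44)(7.3333) = 161.3333.

161.33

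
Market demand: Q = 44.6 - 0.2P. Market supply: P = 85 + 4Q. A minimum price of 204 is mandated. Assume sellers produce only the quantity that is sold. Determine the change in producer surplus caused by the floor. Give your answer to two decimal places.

-46.90

Rewriting demand in inverse form: P = 223 - 5Q.
Free-market equilibrium: 223 - 5Q = 85 + 4Q gives Q* = 15.3333, P* = 146.3333.
At the floor price 204, quantity demanded is (223 - 204)/5 = 3.8; demand is the short side, so Q = 3.8 trades at P = 204.
PS goes from (1/2)(15.3333)(61.3333) = 470.2222 to 423.32 (computed as (204 - 85)(3.8) - (1/2)(4)(3.8)^2), a change of -46.9022.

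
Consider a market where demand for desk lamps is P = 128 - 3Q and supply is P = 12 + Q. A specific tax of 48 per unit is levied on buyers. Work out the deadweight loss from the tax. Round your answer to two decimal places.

Without the tax, 128 - 3Q = 12 + Q so Q* = 29 and P* = 41.
With the tax, buyers' net willingness to pay falls by 48: (128 - 48) - 3Q = 12 + Q, so Q_t = 17. Buyers pay P_b = 77; sellers receive P_s = P_b - 48 = 29.
Deadweight loss is the triangle between the curves from Q_t to Q*: (1/2)(29 - 17)(48) = 288.

288.00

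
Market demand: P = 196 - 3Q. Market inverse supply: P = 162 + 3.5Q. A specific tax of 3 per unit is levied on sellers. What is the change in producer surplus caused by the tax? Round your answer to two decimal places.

Pre-tax equilibrium: 196 - 3Q = 162 + 3.5Q gives Q* = 5.2308, P* = 180.3077.
A tax on sellers shifts supply up by 3: 196 - 3Q = 162 + 3.5Q + 3, so Q_t = 4.7692. Buyers pay P_b = 181.6923; sellers receive P_s = P_b - 3 = 178.6923.
Producers lose the trapezoid between P_s and P* out to Q_t plus the triangle from Q_t to Q*: change in PS = 39.8047 - 47.8817 = -8.0769.

-8.08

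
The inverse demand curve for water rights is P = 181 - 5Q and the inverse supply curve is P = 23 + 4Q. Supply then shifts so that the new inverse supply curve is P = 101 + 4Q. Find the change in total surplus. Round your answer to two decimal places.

Initial equilibrium: Q_0 = 17.5556, P_0 = 93.2222; CS_0 = (1/2)(17.5556)(87.7778) = 770.4938, PS_0 = (1/2)(17.5556)(70.2222) = 616.3951.
New equilibrium: 181 - 5Q = 101 + 4Q gives Q_1 = 8.8889, P_1 = 136.5556; CS_1 = 197.5309, PS_1 = 158.0247.
Change in total surplus = (197.5309 + 158.0247) - (770.4938 + 616.3951) = -1031.3333.

-1031.33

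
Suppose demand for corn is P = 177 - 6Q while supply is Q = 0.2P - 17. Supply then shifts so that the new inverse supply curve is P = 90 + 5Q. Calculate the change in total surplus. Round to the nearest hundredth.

-40.68

Rewriting supply in inverse form: P = 85 + 5Q.
Initial equilibrium: Q_0 = 8.3636, P_0 = 126.8182; CS_0 = (1/2)(8.3636)(50.1818) = 209.8512, PS_0 = (1/2)(8.3636)(41.8182) = 174.876.
New equilibrium: 177 - 6Q = 90 + 5Q gives Q_1 = 7.9091, P_1 = 129.5455; CS_1 = 187.6612, PS_1 = 156.3843.
Change in total surplus = (187.6612 + 156.3843) - (209.8512 + 174.876) = -40.6818.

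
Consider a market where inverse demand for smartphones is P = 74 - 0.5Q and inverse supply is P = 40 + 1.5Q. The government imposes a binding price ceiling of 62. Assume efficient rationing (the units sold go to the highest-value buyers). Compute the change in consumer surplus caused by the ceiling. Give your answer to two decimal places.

49.97

Free-market equilibrium: 74 - 0.5Q = 40 + 1.5Q gives Q* = 17, P* = 65.5.
At P = 62, sellers supply (62 - 40)/1.5 = 14.6667 while buyers want more, so the quantity traded is 14.6667 at price 62.
CS goes from (1/2)(17)(8.5) = 72.25 to 122.2222 (computed as (74 - 62)(14.6667) - (1/2)(0.5)(14.6667)^2), a change of 49.9722.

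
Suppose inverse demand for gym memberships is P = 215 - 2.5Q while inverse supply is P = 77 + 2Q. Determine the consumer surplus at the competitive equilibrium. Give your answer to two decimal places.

Setting demand equal to supply, 138 = 4.5Q, so Q* = 30.6667 and P* = 138.3333.
The demand choke price is 215, so CS = (1/2)(Q*)(215 - P*) = (1/2)(30.6667)(76.6667) = 1175.5556.

1175.56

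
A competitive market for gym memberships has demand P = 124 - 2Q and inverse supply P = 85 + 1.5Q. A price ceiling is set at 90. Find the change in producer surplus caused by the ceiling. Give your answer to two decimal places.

Free-market equilibrium: 124 - 2Q = 85 + 1.5Q gives Q* = 11.1429, P* = 101.7143.
At the ceiling price 90, quantity supplied is (90 - 85)/1.5 = 3.3333; supply is the short side, so Q = 3.3333 trades at P = 90.
PS goes from (1/2)(11.1429)(16.7143) = 93.1224 to 8.3333 (computed as (90 - 85)(3.3333) - (1/2)(1.5)(3.3333)^2), a change of -84.7891.

-84.79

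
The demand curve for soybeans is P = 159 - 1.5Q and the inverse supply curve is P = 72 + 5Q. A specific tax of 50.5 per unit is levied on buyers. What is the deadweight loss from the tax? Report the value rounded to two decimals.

Without the tax, 159 - 1.5Q = 72 + 5Q so Q* = 13.3846 and P* = 138.9231.
With the tax, buyers' net willingness to pay falls by 50.5: (159 - 50.5) - 1.5Q = 72 + 5Q, so Q_t = 5.6154. Buyers pay P_b = 150.5769; sellers receive P_s = P_b - 50.5 = 100.0769.
Deadweight loss is the triangle between the curves from Q_t to Q*: (1/2)(13.3846 - 5.6154)(50.5) = 196.1731.

196.17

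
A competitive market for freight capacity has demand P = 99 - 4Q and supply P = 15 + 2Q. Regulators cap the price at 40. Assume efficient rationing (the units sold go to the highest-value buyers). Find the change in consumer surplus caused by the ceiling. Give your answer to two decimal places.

33.00

Without the control, 99 - 4Q = 15 + 2Q so Q* = 14 and P* = 43.
At the ceiling price 40, quantity supplied is (40 - 15)/2 = 12.5; supply is the short side, so Q = 12.5 trades at P = 40.
CS goes from (1/2)(14)(56) = 392 to 425 (computed as (99 - 40)(12.5) - (1/2)(4)(12.5)^2), a change of 33.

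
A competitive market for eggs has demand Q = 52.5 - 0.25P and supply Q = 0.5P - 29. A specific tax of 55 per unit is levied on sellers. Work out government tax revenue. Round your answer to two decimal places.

Rewriting demand in inverse form: P = 210 - 4Q.
Rewriting supply in inverse form: P = 58 + 2Q.
Pre-tax equilibrium: 210 - 4Q = 58 + 2Q gives Q* = 25.3333, P* = 108.6667.
A tax on sellers shifts supply up by 55: 210 - 4Q = 58 + 2Q + 55, so Q_t = 16.1667. Buyers pay P_b = 145.3333; sellers receive P_s = P_b - 55 = 90.3333.
Revenue is the tax times quantity traded: 55 x 16.1667 = 889.1667.

889.17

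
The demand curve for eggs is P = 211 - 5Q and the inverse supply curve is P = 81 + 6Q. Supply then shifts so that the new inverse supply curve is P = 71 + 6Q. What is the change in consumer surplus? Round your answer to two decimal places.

Initial equilibrium: Q_0 = 11.8182, P_0 = 151.9091; CS_0 = (1/2)(11.8182)(59.0909) = 349.1736, PS_0 = (1/2)(11.8182)(70.9091) = 419.0083.
New equilibrium: 211 - 5Q = 71 + 6Q gives Q_1 = 12.7273, P_1 = 147.3636; CS_1 = 404.9587, PS_1 = 485.9504.
Change in consumer surplus = 404.9587 - 349.1736 = 55.7851.

55.79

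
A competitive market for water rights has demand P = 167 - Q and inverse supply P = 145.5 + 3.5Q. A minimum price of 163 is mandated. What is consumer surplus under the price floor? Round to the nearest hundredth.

Without the control, 167 - Q = 145.5 + 3.5Q so Q* = 4.7778 and P* = 162.2222.
At the floor price 163, quantity demanded is (167 - 163)/1 = 4; demand is the short side, so Q = 4 trades at P = 163.
CS is the triangle under demand above 163: (1/2)(4)(167 - 163) = 8.

8.00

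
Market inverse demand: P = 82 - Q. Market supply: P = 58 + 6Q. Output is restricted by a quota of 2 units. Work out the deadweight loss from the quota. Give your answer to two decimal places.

Unrestricted equilibrium: Q* = (82 - 58)/(1 + 6) = 3.4286.
At Q = 2 the demand price is 82 - (2) = 80 and the supply price is 58 + 6(2) = 70.
DWL = (1/2)(gap between curves at 2) x (Q* - 2) = (1/2)(10)(1.4286) = 7.1429.

7.14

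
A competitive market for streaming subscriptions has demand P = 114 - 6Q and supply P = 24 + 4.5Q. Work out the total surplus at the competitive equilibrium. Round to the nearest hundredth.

385.71

Setting demand equal to supply, 90 = 10.5Q, so Q* = 8.5714 and P* = 62.5714.
Total surplus is the full triangle between the curves from 0 to Q*: (1/2)(8.5714)(114 - 24) = 385.7143.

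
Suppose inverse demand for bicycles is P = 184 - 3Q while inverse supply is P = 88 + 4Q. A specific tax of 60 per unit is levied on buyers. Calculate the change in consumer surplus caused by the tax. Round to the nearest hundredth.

Without the tax, 184 - 3Q = 88 + 4Q so Q* = 13.7143 and P* = 142.8571.
A tax on buyers shifts demand down by 60: (184 - 60) - 3Q = 88 + 4Q, so Q_t = 5.1429. Buyers pay P_b = 168.5714; sellers receive P_s = P_b - 60 = 108.5714.
CS falls from (1/2)(13.7143)(41.1429) = 282.1224 to (1/2)(5.1429)(15.4286) = 39.6735, a change of -242.449.

-242.45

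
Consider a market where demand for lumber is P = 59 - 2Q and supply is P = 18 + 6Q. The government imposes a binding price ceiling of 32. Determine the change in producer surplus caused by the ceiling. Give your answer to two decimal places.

-62.46

Free-market equilibrium: 59 - 2Q = 18 + 6Q gives Q* = 5.125, P* = 48.75.
At P = 32, sellers supply (32 - 18)/6 = 2.3333 while buyers want more, so the quantity traded is 2.3333 at price 32.
PS goes from (1/2)(5.125)(30.75) = 78.7969 to 16.3333 (computed as (32 - 18)(2.3333) - (1/2)(6)(2.3333)^2), a change of -62.4635.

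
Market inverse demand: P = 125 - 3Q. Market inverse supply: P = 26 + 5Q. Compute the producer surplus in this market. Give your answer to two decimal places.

Equilibrium: 125 - 3Q = 26 + 5Q, so Q* = 12.375 and P* = 87.875.
The supply curve's price intercept is 26, so PS = (1/2)(Q*)(P* - 26) = (1/2)(12.375)(61.875) = 382.8516.

382.85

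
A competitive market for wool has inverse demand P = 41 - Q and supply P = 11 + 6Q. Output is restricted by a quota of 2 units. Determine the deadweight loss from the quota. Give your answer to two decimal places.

18.29

Without the quota, 41 - Q = 11 + 6Q gives Q* = 4.2857.
At Q = 2 the demand price is 41 - (2) = 39 and the supply price is 11 + 6(2) = 23.
DWL = (1/2)(gap between curves at 2) x (Q* - 2) = (1/2)(16)(2.2857) = 18.2857.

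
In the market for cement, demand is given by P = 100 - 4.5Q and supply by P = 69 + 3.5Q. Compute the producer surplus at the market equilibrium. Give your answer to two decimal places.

Setting demand equal to supply, 31 = 8Q, so Q* = 3.875 and P* = 82.5625.
Producer surplus is the triangle above supply below P*: (1/2)(3.875)(82.5625 - 69) = (1/2)(3.875)(13.5625) = 26.2773.

26.28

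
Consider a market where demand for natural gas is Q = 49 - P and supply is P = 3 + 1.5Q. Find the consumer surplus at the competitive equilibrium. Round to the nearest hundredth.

Rewriting demand in inverse form: P = 49 - Q.
Setting demand equal to supply, 46 = 2.5Q, so Q* = 18.4 and P* = 30.6.
The demand choke price is 49, so CS = (1/2)(Q*)(49 - P*) = (1/2)(18.4)(18.4) = 169.28.

169.28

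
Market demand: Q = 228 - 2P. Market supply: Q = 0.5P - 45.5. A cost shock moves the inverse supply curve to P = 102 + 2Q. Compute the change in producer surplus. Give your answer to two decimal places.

-61.60

Rewriting demand in inverse form: P = 114 - 0.5Q.
Rewriting supply in inverse form: P = 91 + 2Q.
Initial equilibrium: Q_0 = 9.2, P_0 = 109.4; CS_0 = (1/2)(9.2)(4.6) = 21.16, PS_0 = (1/2)(9.2)(18.4) = 84.64.
New equilibrium: 114 - 0.5Q = 102 + 2Q gives Q_1 = 4.8, P_1 = 111.6; CS_1 = 5.76, PS_1 = 23.04.
Change in producer surplus = 23.04 - 84.64 = -61.6.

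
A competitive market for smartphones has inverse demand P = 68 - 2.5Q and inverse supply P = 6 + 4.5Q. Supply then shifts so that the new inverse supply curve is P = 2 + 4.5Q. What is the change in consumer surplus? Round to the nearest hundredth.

Initial equilibrium: Q_0 = 8.8571, P_0 = 45.8571; CS_0 = (1/2)(8.8571)(22.1429) = 98.0612, PS_0 = (1/2)(8.8571)(39.8571) = 176.5102.
New equilibrium: 68 - 2.5Q = 2 + 4.5Q gives Q_1 = 9.4286, P_1 = 44.4286; CS_1 = 111.1224, PS_1 = 200.0204.
Change in consumer surplus = 111.1224 - 98.0612 = 13.0612.

13.06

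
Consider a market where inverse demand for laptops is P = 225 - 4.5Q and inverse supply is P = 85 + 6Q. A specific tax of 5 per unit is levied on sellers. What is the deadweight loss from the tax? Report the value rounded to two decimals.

Pre-tax equilibrium: 225 - 4.5Q = 85 + 6Q gives Q* = 13.3333, P* = 165.
With the tax, sellers need 5 more per unit: 225 - 4.5Q = 85 + 6Q + 5, so Q_t = 12.8571. Buyers pay P_b = 167.1429; sellers receive P_s = P_b - 5 = 162.1429.
Deadweight loss is the triangle between the curves from Q_t to Q*: (1/2)(13.3333 - 12.8571)(5) = 1.1905.

1.19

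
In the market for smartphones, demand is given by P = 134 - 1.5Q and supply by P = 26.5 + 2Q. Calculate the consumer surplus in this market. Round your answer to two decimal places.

707.53

Set 134 - 1.5Q = 26.5 + 2Q, which gives 107.5 = 3.5Q, so Q* = 30.7143 and P* = 134 - 1.5(30.7143) = 87.9286.
Consumer surplus is the triangle under demand above P*: (1/2)(30.7143)(134 - 87.9286) = (1/2)(30.7143)(46.0714) = 707.5255.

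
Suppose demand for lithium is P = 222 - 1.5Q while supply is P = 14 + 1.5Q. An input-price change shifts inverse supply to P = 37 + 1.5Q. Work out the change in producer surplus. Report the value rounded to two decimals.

-753.25

Initial equilibrium: Q_0 = 69.3333, P_0 = 118; CS_0 = (1/2)(69.3333)(104) = 3605.3333, PS_0 = (1/2)(69.3333)(104) = 3605.3333.
New equilibrium: 222 - 1.5Q = 37 + 1.5Q gives Q_1 = 61.6667, P_1 = 129.5; CS_1 = 2852.0833, PS_1 = 2852.0833.
Change in producer surplus = 2852.0833 - 3605.3333 = -753.25.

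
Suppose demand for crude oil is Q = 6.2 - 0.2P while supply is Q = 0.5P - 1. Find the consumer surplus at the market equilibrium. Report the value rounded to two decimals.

Rewriting demand in inverse form: P = 31 - 5Q.
Rewriting supply in inverse form: P = 2 + 2Q.
Equilibrium: 31 - 5Q = 2 + 2Q, so Q* = 4.1429 and P* = 10.2857.
CS is the area between the demand curve and P* from 0 to Q*: (1/2)(4.1429)(20.7143) = 42.9082.

42.91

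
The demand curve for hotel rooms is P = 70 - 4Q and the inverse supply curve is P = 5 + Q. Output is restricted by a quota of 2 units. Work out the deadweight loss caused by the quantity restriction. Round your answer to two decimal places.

302.50

Without the quota, 70 - 4Q = 5 + Q gives Q* = 13.
At Q = 2 the demand price is 70 - 4(2) = 62 and the supply price is 5 + (2) = 7.
DWL = (1/2)(gap between curves at 2) x (Q* - 2) = (1/2)(55)(11) = 302.5.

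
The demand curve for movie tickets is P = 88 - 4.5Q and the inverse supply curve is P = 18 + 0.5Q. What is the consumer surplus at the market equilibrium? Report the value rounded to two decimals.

Setting demand equal to supply, 70 = 5Q, so Q* = 14 and P* = 25.
CS is the area between the demand curve and P* from 0 to Q*: (1/2)(14)(63) = 441.

441.00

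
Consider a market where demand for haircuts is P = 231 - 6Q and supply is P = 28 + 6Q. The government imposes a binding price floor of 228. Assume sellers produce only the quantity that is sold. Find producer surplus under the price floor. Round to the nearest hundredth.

Without the control, 231 - 6Q = 28 + 6Q so Q* = 16.9167 and P* = 129.5.
At P = 228, buyers demand (231 - 228)/6 = 0.5 while sellers would supply more, so the quantity traded is 0.5 at price 228.
The supply price at Q = 0.5 is 31. PS is the trapezoid between 228 and supply over [0, 0.5]: (1/2)[(228 - 28) + (228 - 31)](0.5) = 99.25.

99.25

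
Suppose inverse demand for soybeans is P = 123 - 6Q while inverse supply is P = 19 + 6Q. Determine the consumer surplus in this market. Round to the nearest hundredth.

Equilibrium: 123 - 6Q = 19 + 6Q, so Q* = 8.6667 and P* = 71.
CS is the area between the demand curve and P* from 0 to Q*: (1/2)(8.6667)(52) = 225.3333.

225.33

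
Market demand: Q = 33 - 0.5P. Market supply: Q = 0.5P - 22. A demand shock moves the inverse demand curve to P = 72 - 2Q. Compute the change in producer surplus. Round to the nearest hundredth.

Rewriting demand in inverse form: P = 66 - 2Q.
Rewriting supply in inverse form: P = 44 + 2Q.
Initial equilibrium: Q_0 = 5.5, P_0 = 55; CS_0 = (1/2)(5.5)(11) = 30.25, PS_0 = (1/2)(5.5)(11) = 30.25.
New equilibrium: 72 - 2Q = 44 + 2Q gives Q_1 = 7, P_1 = 58; CS_1 = 49, PS_1 = 49.
Change in producer surplus = 49 - 30.25 = 18.75.

18.75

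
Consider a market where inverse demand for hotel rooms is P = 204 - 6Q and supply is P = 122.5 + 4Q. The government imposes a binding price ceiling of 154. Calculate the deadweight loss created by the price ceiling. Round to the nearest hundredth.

Free-market equilibrium: 204 - 6Q = 122.5 + 4Q gives Q* = 8.15, P* = 155.1.
At the ceiling price 154, quantity supplied is (154 - 122.5)/4 = 7.875; supply is the short side, so Q = 7.875 trades at P = 154.
At Q = 7.875 the demand price is 156.75 and the supply price is 154. Deadweight loss is the triangle between the curves from 7.875 to 8.15: (1/2)(156.75 - 154)(8.15 - 7.875) = 0.3781.

0.38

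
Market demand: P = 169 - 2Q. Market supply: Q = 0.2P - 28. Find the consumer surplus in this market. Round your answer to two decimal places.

Rewriting supply in inverse form: P = 140 + 5Q.
Set 169 - 2Q = 140 + 5Q, which gives 29 = 7Q, so Q* = 4.1429 and P* = 169 - 2(4.1429) = 160.7143.
CS is the area between the demand curve and P* from 0 to Q*: (1/2)(4.1429)(8.2857) = 17.1633.

17.16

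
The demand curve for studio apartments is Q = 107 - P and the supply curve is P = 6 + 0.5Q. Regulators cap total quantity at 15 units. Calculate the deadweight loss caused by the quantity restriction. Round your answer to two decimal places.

Rewriting demand in inverse form: P = 107 - Q.
Unrestricted equilibrium: Q* = (107 - 6)/(1 + 0.5) = 67.3333.
At Q = 15 the demand price is 107 - (15) = 92 and the supply price is 6 + 0.5(15) = 13.5.
DWL = (1/2)(gap between curves at 15) x (Q* - 15) = (1/2)(78.5)(52.3333) = 2054.0833.

2054.08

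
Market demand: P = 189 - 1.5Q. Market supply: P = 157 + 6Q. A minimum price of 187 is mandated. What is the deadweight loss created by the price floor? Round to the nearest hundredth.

Free-market equilibrium: 189 - 1.5Q = 157 + 6Q gives Q* = 4.2667, P* = 182.6.
At P = 187, buyers demand (189 - 187)/1.5 = 1.3333 while sellers would supply more, so the quantity traded is 1.3333 at price 187.
At Q = 1.3333 the demand price is 187 and the supply price is 165. Deadweight loss is the triangle between the curves from 1.3333 to 4.2667: (1/2)(187 - 165)(4.2667 - 1.3333) = 32.2667.

32.27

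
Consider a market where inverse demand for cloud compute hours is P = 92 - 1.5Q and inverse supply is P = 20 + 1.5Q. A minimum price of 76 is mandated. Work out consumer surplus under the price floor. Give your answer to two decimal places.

85.33

Free-market equilibrium: 92 - 1.5Q = 20 + 1.5Q gives Q* = 24, P* = 56.
At P = 76, buyers demand (92 - 76)/1.5 = 10.6667 while sellers would supply more, so the quantity traded is 10.6667 at price 76.
CS is the triangle under demand above 76: (1/2)(10.6667)(92 - 76) = 85.3333.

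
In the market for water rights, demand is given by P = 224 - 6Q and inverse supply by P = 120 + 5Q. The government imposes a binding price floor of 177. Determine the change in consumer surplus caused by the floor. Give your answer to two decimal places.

Without the control, 224 - 6Q = 120 + 5Q so Q* = 9.4545 and P* = 167.2727.
At P = 177, buyers demand (224 - 177)/6 = 7.8333 while sellers would supply more, so the quantity traded is 7.8333 at price 177.
CS goes from (1/2)(9.4545)(56.7273) = 268.1653 to 184.0833 (computed as (224 - 177)(7.8333) - (1/2)(6)(7.8333)^2), a change of -84.082.

-84.08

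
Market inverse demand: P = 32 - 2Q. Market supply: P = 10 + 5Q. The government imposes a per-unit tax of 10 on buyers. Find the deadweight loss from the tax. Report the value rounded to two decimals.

Pre-tax equilibrium: 32 - 2Q = 10 + 5Q gives Q* = 3.1429, P* = 25.7143.
With the tax, buyers' net willingness to pay falls by 10: (32 - 10) - 2Q = 10 + 5Q, so Q_t = 1.7143. Buyers pay P_b = 28.5714; sellers receive P_s = P_b - 10 = 18.5714.
Deadweight loss is the triangle between the curves from Q_t to Q*: (1/2)(3.1429 - 1.7143)(10) = 7.1429.

7.14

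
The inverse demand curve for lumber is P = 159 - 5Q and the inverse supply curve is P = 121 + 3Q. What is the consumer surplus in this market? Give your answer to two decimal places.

Set 159 - 5Q = 121 + 3Q, which gives 38 = 8Q, so Q* = 4.75 and P* = 159 - 5(4.75) = 135.25.
Consumer surplus is the triangle under demand above P*: (1/2)(4.75)(159 - 135.25) = (1/2)(4.75)(23.75) = 56.4062.

56.41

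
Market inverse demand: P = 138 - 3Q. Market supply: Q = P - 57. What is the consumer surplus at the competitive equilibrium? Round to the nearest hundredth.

615.09

Rewriting supply in inverse form: P = 57 + Q.
Setting demand equal to supply, 81 = 4Q, so Q* = 20.25 and P* = 77.25.
Consumer surplus is the triangle under demand above P*: (1/2)(20.25)(138 - 77.25) = (1/2)(20.25)(60.75) = 615.0938.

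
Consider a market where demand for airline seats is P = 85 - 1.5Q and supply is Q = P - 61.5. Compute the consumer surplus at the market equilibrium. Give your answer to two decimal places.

Rewriting supply in inverse form: P = 61.5 + Q.
Setting demand equal to supply, 23.5 = 2.5Q, so Q* = 9.4 and P* = 70.9.
CS is the area between the demand curve and P* from 0 to Q*: (1/2)(9.4)(14.1) = 66.27.

66.27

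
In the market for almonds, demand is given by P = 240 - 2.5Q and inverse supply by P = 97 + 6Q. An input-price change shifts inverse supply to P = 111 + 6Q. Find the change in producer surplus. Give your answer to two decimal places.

-158.12

Initial equilibrium: Q_0 = 16.8235, P_0 = 197.9412; CS_0 = (1/2)(16.8235)(42.0588) = 353.7889, PS_0 = (1/2)(16.8235)(100.9412) = 849.0934.
New equilibrium: 240 - 2.5Q = 111 + 6Q gives Q_1 = 15.1765, P_1 = 202.0588; CS_1 = 287.9066, PS_1 = 690.9758.
Change in producer surplus = 690.9758 - 849.0934 = -158.1176.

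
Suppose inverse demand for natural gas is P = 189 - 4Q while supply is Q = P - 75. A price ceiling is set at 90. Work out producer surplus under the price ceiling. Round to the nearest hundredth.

Rewriting supply in inverse form: P = 75 + Q.
Free-market equilibrium: 189 - 4Q = 75 + Q gives Q* = 22.8, P* = 97.8.
At P = 90, sellers supply (90 - 75)/1 = 15 while buyers want more, so the quantity traded is 15 at price 90.
PS is the triangle above supply below 90: (1/2)(15)(90 - 75) = 112.5.

112.50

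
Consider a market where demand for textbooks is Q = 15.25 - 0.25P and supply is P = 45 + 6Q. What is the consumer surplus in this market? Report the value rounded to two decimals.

5.12

Rewriting demand in inverse form: P = 61 - 4Q.
Setting demand equal to supply, 16 = 10Q, so Q* = 1.6 and P* = 54.6.
Consumer surplus is the triangle under demand above P*: (1/2)(1.6)(61 - 54.6) = (1/2)(1.6)(6.4) = 5.12.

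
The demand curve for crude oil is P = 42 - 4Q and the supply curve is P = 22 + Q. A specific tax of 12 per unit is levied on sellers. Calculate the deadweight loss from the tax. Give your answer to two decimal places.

Pre-tax equilibrium: 42 - 4Q = 22 + Q gives Q* = 4, P* = 26.
With the tax, sellers need 12 more per unit: 42 - 4Q = 22 + Q + 12, so Q_t = 1.6. Buyers pay P_b = 35.6; sellers receive P_s = P_b - 12 = 23.6.
The welfare triangle lost has base Q* - Q_t = 2.4 and height t = 12, so DWL = (1/2)(2.4)(12) = 14.4.

14.40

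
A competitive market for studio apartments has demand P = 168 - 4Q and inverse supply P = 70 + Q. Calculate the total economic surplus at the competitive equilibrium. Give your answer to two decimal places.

Set 168 - 4Q = 70 + Q, which gives 98 = 5Q, so Q* = 19.6 and P* = 168 - 4(19.6) = 89.6.
CS = (1/2)(19.6)(78.4) = 768.32 and PS = (1/2)(19.6)(19.6) = 192.08, so total surplus = 960.4.

960.40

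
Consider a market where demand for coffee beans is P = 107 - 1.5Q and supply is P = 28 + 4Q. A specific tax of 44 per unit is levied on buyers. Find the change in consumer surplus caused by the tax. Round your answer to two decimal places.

Without the tax, 107 - 1.5Q = 28 + 4Q so Q* = 14.3636 and P* = 85.4545.
With the tax, buyers' net willingness to pay falls by 44: (107 - 44) - 1.5Q = 28 + 4Q, so Q_t = 6.3636. Buyers pay P_b = 97.4545; sellers receive P_s = P_b - 44 = 53.4545.
CS falls from (1/2)(14.3636)(21.5455) = 154.7355 to (1/2)(6.3636)(9.5455) = 30.3719, a change of -124.3636.

-124.36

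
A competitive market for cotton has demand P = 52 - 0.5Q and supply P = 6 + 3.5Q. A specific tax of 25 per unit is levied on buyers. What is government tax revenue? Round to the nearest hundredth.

131.25

Pre-tax equilibrium: 52 - 0.5Q = 6 + 3.5Q gives Q* = 11.5, P* = 46.25.
With the tax, buyers' net willingness to pay falls by 25: (52 - 25) - 0.5Q = 6 + 3.5Q, so Q_t = 5.25. Buyers pay P_b = 49.375; sellers receive P_s = P_b - 25 = 24.375.
Revenue is the tax times quantity traded: 25 x 5.25 = 131.25.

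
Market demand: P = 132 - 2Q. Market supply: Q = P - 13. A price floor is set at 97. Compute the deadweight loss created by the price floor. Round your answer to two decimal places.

737.04

Rewriting supply in inverse form: P = 13 + Q.
Free-market equilibrium: 132 - 2Q = 13 + Q gives Q* = 39.6667, P* = 52.6667.
At the floor price 97, quantity demanded is (132 - 97)/2 = 17.5; demand is the short side, so Q = 17.5 trades at P = 97.
At Q = 17.5 the demand price is 97 and the supply price is 30.5. Deadweight loss is the triangle between the curves from 17.5 to 39.6667: (1/2)(97 - 30.5)(39.6667 - 17.5) = 737.0417.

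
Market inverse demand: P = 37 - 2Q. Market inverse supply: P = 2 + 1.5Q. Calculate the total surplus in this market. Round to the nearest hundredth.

Set 37 - 2Q = 2 + 1.5Q, which gives 35 = 3.5Q, so Q* = 10 and P* = 37 - 2(10) = 17.
Total surplus is the full triangle between the curves from 0 to Q*: (1/2)(10)(37 - 2) = 175.

175.00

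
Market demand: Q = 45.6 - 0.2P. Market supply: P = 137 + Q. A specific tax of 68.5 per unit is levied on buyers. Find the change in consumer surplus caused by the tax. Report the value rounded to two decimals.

-539.91

Rewriting demand in inverse form: P = 228 - 5Q.
Without the tax, 228 - 5Q = 137 + Q so Q* = 15.1667 and P* = 152.1667.
A tax on buyers shifts demand down by 68.5: (228 - 68.5) - 5Q = 137 + Q, so Q_t = 3.75. Buyers pay P_b = 209.25; sellers receive P_s = P_b - 68.5 = 140.75.
Consumers lose the trapezoid between P* and P_b out to Q_t plus the triangle from Q_t to Q*: change in CS = 35.1562 - 575.0694 = -539.9132.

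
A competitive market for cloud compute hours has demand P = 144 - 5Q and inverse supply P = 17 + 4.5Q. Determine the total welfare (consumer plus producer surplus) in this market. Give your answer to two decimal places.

848.89

Equilibrium: 144 - 5Q = 17 + 4.5Q, so Q* = 13.3684 and P* = 77.1579.
Total surplus is the full triangle between the curves from 0 to Q*: (1/2)(13.3684)(144 - 17) = 848.8947.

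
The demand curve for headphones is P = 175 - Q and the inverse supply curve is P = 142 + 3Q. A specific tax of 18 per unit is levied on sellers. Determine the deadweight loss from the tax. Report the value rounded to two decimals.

Without the tax, 175 - Q = 142 + 3Q so Q* = 8.25 and P* = 166.75.
A tax on sellers shifts supply up by 18: 175 - Q = 142 + 3Q + 18, so Q_t = 3.75. Buyers pay P_b = 171.25; sellers receive P_s = P_b - 18 = 153.25.
The welfare triangle lost has base Q* - Q_t = 4.5 and height t = 18, so DWL = (1/2)(4.5)(18) = 40.5.

40.50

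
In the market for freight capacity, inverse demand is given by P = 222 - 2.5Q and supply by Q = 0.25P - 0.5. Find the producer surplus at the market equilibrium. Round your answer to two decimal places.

2291.12

Rewriting supply in inverse form: P = 2 + 4Q.
Equilibrium: 222 - 2.5Q = 2 + 4Q, so Q* = 33.8462 and P* = 137.3846.
Producer surplus is the triangle above supply below P*: (1/2)(33.8462)(137.3846 - 2) = (1/2)(33.8462)(135.3846) = 2291.1243.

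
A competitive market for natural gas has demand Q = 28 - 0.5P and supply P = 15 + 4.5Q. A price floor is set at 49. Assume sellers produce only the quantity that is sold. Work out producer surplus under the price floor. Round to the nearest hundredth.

Rewriting demand in inverse form: P = 56 - 2Q.
Free-market equilibrium: 56 - 2Q = 15 + 4.5Q gives Q* = 6.3077, P* = 43.3846.
At the floor price 49, quantity demanded is (56 - 49)/2 = 3.5; demand is the short side, so Q = 3.5 trades at P = 49.
The supply price at Q = 3.5 is 30.75. PS is the trapezoid between 49 and supply over [0, 3.5]: (1/2)[(49 - 15) + (49 - 30.75)](3.5) = 91.4375.

91.44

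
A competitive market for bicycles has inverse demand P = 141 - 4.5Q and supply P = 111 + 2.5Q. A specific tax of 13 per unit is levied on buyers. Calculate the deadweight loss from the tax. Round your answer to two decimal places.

12.07

Without the tax, 141 - 4.5Q = 111 + 2.5Q so Q* = 4.2857 and P* = 121.7143.
With the tax, buyers' net willingness to pay falls by 13: (141 - 13) - 4.5Q = 111 + 2.5Q, so Q_t = 2.4286. Buyers pay P_b = 130.0714; sellers receive P_s = P_b - 13 = 117.0714.
The welfare triangle lost has base Q* - Q_t = 1.8571 and height t = 13, so DWL = (1/2)(1.8571)(13) = 12.0714.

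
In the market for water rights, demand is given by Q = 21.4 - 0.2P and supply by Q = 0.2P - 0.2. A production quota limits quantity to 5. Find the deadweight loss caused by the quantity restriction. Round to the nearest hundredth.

156.80

Rewriting demand in inverse form: P = 107 - 5Q.
Rewriting supply in inverse form: P = 1 + 5Q.
Without the quota, 107 - 5Q = 1 + 5Q gives Q* = 10.6.
At Q = 5 the demand price is 107 - 5(5) = 82 and the supply price is 1 + 5(5) = 26.
DWL = (1/2)(gap between curves at 5) x (Q* - 5) = (1/2)(56)(5.6) = 156.8.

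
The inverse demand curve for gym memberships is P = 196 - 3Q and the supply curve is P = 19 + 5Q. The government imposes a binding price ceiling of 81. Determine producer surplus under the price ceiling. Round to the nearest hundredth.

384.40

Without the control, 196 - 3Q = 19 + 5Q so Q* = 22.125 and P* = 129.625.
At P = 81, sellers supply (81 - 19)/5 = 12.4 while buyers want more, so the quantity traded is 12.4 at price 81.
PS is the triangle above supply below 81: (1/2)(12.4)(81 - 19) = 384.4.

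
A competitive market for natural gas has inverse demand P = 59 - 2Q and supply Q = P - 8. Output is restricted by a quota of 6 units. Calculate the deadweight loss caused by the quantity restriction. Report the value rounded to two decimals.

181.50

Rewriting supply in inverse form: P = 8 + Q.
Without the quota, 59 - 2Q = 8 + Q gives Q* = 17.
At Q = 6 the demand price is 59 - 2(6) = 47 and the supply price is 8 + (6) = 14.
Deadweight loss is the triangle between the curves from 6 to 17: (1/2)(47 - 14)(17 - 6) = 181.5.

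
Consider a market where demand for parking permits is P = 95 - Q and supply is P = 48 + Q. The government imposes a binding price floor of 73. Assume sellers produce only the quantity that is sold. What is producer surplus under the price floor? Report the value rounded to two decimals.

308.00

Free-market equilibrium: 95 - Q = 48 + Q gives Q* = 23.5, P* = 71.5.
At P = 73, buyers demand (95 - 73)/1 = 22 while sellers would supply more, so the quantity traded is 22 at price 73.
The supply price at Q = 22 is 70. PS is the trapezoid between 73 and supply over [0, 22]: (1/2)[(73 - 48) + (73 - 70)](22) = 308.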